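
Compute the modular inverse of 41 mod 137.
127

gcd(41, 137) = 1, so the inverse exists.
Extended Euclidean algorithm on (137, 41):
137 = 3 × 41 + 14  ⟹  14 = (1)·137 + (-3)·41
41 = 2 × 14 + 13  ⟹  13 = (-2)·137 + (7)·41
14 = 1 × 13 + 1  ⟹  1 = (3)·137 + (-10)·41
So (-10)·41 ≡ 1 (mod 137), i.e. 41^(-1) ≡ -10 ≡ 127 (mod 137).
Check: 41 × 127 = 5207 ≡ 1 (mod 137)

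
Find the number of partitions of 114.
952050665

p(n) counts ways to write n as a sum of positive integers (order ignored).
Euler's pentagonal recurrence: p(k) = p(k-1) + p(k-2) - p(k-5) - p(k-7) + p(k-12) + p(k-15) - ... (offsets j(3j∓1)/2, signs ++--, p(0)=1, p(<0)=0).
DP table for k = 0..113: p(0)=1, p(1)=1, p(2)=2, p(3)=3, p(4)=5, p(5)=7, p(6)=11, p(7)=15, p(8)=22, p(9)=30, p(10)=42, p(11)=56, p(12)=77, p(13)=101, p(14)=135, p(15)=176, p(16)=231, p(17)=297, p(18)=385, p(19)=490, p(20)=627, p(21)=792, p(22)=1002, p(23)=1255, p(24)=1575, p(25)=1958, p(26)=2436, p(27)=3010, p(28)=3718, p(29)=4565, p(30)=5604, p(31)=6842, p(32)=8349, p(33)=10143, p(34)=12310, p(35)=14883, p(36)=17977, p(37)=21637, p(38)=26015, p(39)=31185, p(40)=37338, p(41)=44583, p(42)=53174, p(43)=63261, p(44)=75175, p(45)=89134, p(46)=105558, p(47)=124754, p(48)=147273, p(49)=173525, p(50)=204226, p(51)=239943, p(52)=281589, p(53)=329931, p(54)=386155, p(55)=451276, p(56)=526823, p(57)=614154, p(58)=715220, p(59)=831820, p(60)=966467, p(61)=1121505, p(62)=1300156, p(63)=1505499, p(64)=1741630, p(65)=2012558, p(66)=2323520, p(67)=2679689, p(68)=3087735, p(69)=3554345, p(70)=4087968, p(71)=4697205, p(72)=5392783, p(73)=6185689, p(74)=7089500, p(75)=8118264, p(76)=9289091, p(77)=10619863, p(78)=12132164, p(79)=13848650, p(80)=15796476, p(81)=18004327, p(82)=20506255, p(83)=23338469, p(84)=26543660, p(85)=30167357, p(86)=34262962, p(87)=38887673, p(88)=44108109, p(89)=49995925, p(90)=56634173, p(91)=64112359, p(92)=72533807, p(93)=82010177, p(94)=92669720, p(95)=104651419, p(96)=118114304, p(97)=133230930, p(98)=150198136, p(99)=169229875, p(100)=190569292, p(101)=214481126, p(102)=241265379, p(103)=271248950, p(104)=304801365, p(105)=342325709, p(106)=384276336, p(107)=431149389, p(108)=483502844, p(109)=541946240, p(110)=607163746, p(111)=679903203, p(112)=761002156, p(113)=851376628.
Final step: p(114) = p(113) + p(112) - p(109) - p(107) + p(102) + p(99) - p(92) - p(88) + p(79) + p(74) - p(63) - p(57) + p(44) + p(37) - p(22) - p(14)
= 851376628 + 761002156 - 541946240 - 431149389 + 241265379 + 169229875 - 72533807 - 44108109 + 13848650 + 7089500 - 1505499 - 614154 + 75175 + 21637 - 1002 - 135
= 952050665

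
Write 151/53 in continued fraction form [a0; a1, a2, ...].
[2; 1, 5, 1, 1, 1, 2]

Euclidean algorithm steps:
151 = 2 × 53 + 45
53 = 1 × 45 + 8
45 = 5 × 8 + 5
8 = 1 × 5 + 3
5 = 1 × 3 + 2
3 = 1 × 2 + 1
2 = 2 × 1 + 0
Continued fraction: [2; 1, 5, 1, 1, 1, 2]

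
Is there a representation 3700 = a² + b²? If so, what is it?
10² + 60² (a=10, b=60)

Factorization: 3700 = 2^2 × 5^2 × 37
By Fermat: n is sum of two squares iff every prime p ≡ 3 (mod 4) appears to even power.
All primes ≡ 3 (mod 4) appear to even power.
Search a = 0, 1, 2, … for 3700 - a² a perfect square: first hit at a = 10: 3700 - 100 = 3600 = 60².
3700 = 10² + 60² = 100 + 3600 ✓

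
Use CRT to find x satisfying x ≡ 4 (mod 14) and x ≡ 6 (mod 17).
74

Using Chinese Remainder Theorem:
M = 14 × 17 = 238
M1 = 17, M2 = 14
y1 = 17^(-1) mod 14 = 5
y2 = 14^(-1) mod 17 = 11
x = (4×17×5 + 6×14×11) mod 238 = 74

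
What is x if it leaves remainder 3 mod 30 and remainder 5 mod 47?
663

Using Chinese Remainder Theorem:
M = 30 × 47 = 1410
M1 = 47, M2 = 30
y1 = 47^(-1) mod 30 = 23
y2 = 30^(-1) mod 47 = 11
x = (3×47×23 + 5×30×11) mod 1410 = 663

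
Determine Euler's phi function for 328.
160

328 = 2^3 × 41
φ(n) = n × ∏(1 - 1/p) for each prime p dividing n
φ(328) = 328 × (1 - 1/2) × (1 - 1/41) = 160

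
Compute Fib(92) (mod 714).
543

Matrix identity: Q^n = [[F_(n+1), F_n], [F_n, F_(n-1)]] with Q = [[1,1],[1,0]].
n = 92 = 1011100₂. Square-and-multiply, entries mod 714:
Q^1 = [[1,1],[1,0]]
Q^2 = (Q^1)² = [[2,1],[1,1]]
Q^5 = (Q^2)²·Q = [[8,5],[5,3]]
Q^11 = (Q^5)²·Q = [[144,89],[89,55]]
Q^23 = (Q^11)²·Q = [[672,97],[97,575]]
Q^46 = (Q^23)² = [[463,293],[293,170]]
Q^92 = (Q^46)² = [[338,543],[543,509]]
F_92 mod 714 = Q^92[0][1] = 543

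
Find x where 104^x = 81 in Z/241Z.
184

Baby-step giant-step with step n = ⌈√241⌉ = 16.
Baby steps 104^j mod 241 (j:value) for j=0..15: 0:1, 1:104, 2:212, 3:117, 4:118, 5:222, 6:193, 7:69, 8:187, 9:168, 10:120, 11:189, 12:135, 13:62, 14:182, 15:130.
Giant-step multiplier: 104^(-16) ≡ 104^(240-16) = 104^224 ≡ 231 (mod 241).
Giant steps γ_i = 81·231^i mod 241: γ_0=81, γ_1=154, γ_2=147, γ_3=217, γ_4=240, γ_5=10, γ_6=141, γ_7=36, γ_8=122, γ_9=226, γ_10=150, γ_11=187 (in table at j=8).
x = i·n + j = 11·16 + 8 = 184.
Check: 104^184 ≡ 81 (mod 241).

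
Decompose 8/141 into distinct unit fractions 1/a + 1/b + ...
1/18 + 1/846

Greedy algorithm:
8/141: ceiling(141/8) = 18, use 1/18
1/846: ceiling(846/1) = 846, use 1/846
Result: 8/141 = 1/18 + 1/846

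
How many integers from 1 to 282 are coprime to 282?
92

282 = 2 × 3 × 47
φ(n) = n × ∏(1 - 1/p) for each prime p dividing n
φ(282) = 282 × (1 - 1/2) × (1 - 1/3) × (1 - 1/47) = 92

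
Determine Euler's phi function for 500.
200

500 = 2^2 × 5^3
φ(n) = n × ∏(1 - 1/p) for each prime p dividing n
φ(500) = 500 × (1 - 1/2) × (1 - 1/5) = 200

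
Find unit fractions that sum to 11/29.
1/3 + 1/22 + 1/1914

Greedy algorithm:
11/29: ceiling(29/11) = 3, use 1/3
4/87: ceiling(87/4) = 22, use 1/22
1/1914: ceiling(1914/1) = 1914, use 1/1914
Result: 11/29 = 1/3 + 1/22 + 1/1914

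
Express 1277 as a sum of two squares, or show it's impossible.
11² + 34² (a=11, b=34)

Factorization: 1277 = 1277
By Fermat: n is sum of two squares iff every prime p ≡ 3 (mod 4) appears to even power.
All primes ≡ 3 (mod 4) appear to even power.
Search a = 0, 1, 2, … for 1277 - a² a perfect square: first hit at a = 11: 1277 - 121 = 1156 = 34².
1277 = 11² + 34² = 121 + 1156 ✓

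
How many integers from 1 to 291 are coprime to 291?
192

291 = 3 × 97
φ(n) = n × ∏(1 - 1/p) for each prime p dividing n
φ(291) = 291 × (1 - 1/3) × (1 - 1/97) = 192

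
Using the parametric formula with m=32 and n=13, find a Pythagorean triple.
(855, 832, 1193)

Euclid's formula: a = m² - n², b = 2mn, c = m² + n²
m = 32, n = 13
a = 32² - 13² = 1024 - 169 = 855
b = 2 × 32 × 13 = 832
c = 32² + 13² = 1024 + 169 = 1193
Verification: 855² + 832² = 731025 + 692224 = 1423249 = 1193² ✓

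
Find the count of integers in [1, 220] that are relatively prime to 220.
80

220 = 2^2 × 5 × 11
φ(n) = n × ∏(1 - 1/p) for each prime p dividing n
φ(220) = 220 × (1 - 1/2) × (1 - 1/5) × (1 - 1/11) = 80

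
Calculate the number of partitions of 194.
2366022741845

p(n) counts ways to write n as a sum of positive integers (order ignored).
Euler's pentagonal recurrence: p(k) = p(k-1) + p(k-2) - p(k-5) - p(k-7) + p(k-12) + p(k-15) - ... (offsets j(3j∓1)/2, signs ++--, p(0)=1, p(<0)=0).
DP table for k = 0..193: p(0)=1, p(1)=1, p(2)=2, p(3)=3, p(4)=5, p(5)=7, p(6)=11, p(7)=15, p(8)=22, p(9)=30, p(10)=42, p(11)=56, p(12)=77, p(13)=101, p(14)=135, p(15)=176, p(16)=231, p(17)=297, p(18)=385, p(19)=490, p(20)=627, p(21)=792, p(22)=1002, p(23)=1255, p(24)=1575, p(25)=1958, p(26)=2436, p(27)=3010, p(28)=3718, p(29)=4565, p(30)=5604, p(31)=6842, p(32)=8349, p(33)=10143, p(34)=12310, p(35)=14883, p(36)=17977, p(37)=21637, p(38)=26015, p(39)=31185, p(40)=37338, p(41)=44583, p(42)=53174, p(43)=63261, p(44)=75175, p(45)=89134, p(46)=105558, p(47)=124754, p(48)=147273, p(49)=173525, p(50)=204226, p(51)=239943, p(52)=281589, p(53)=329931, p(54)=386155, p(55)=451276, p(56)=526823, p(57)=614154, p(58)=715220, p(59)=831820, p(60)=966467, p(61)=1121505, p(62)=1300156, p(63)=1505499, p(64)=1741630, p(65)=2012558, p(66)=2323520, p(67)=2679689, p(68)=3087735, p(69)=3554345, p(70)=4087968, p(71)=4697205, p(72)=5392783, p(73)=6185689, p(74)=7089500, p(75)=8118264, p(76)=9289091, p(77)=10619863, p(78)=12132164, p(79)=13848650, p(80)=15796476, p(81)=18004327, p(82)=20506255, p(83)=23338469, p(84)=26543660, p(85)=30167357, p(86)=34262962, p(87)=38887673, p(88)=44108109, p(89)=49995925, p(90)=56634173, p(91)=64112359, p(92)=72533807, p(93)=82010177, p(94)=92669720, p(95)=104651419, p(96)=118114304, p(97)=133230930, p(98)=150198136, p(99)=169229875, p(100)=190569292, p(101)=214481126, p(102)=241265379, p(103)=271248950, p(104)=304801365, p(105)=342325709, p(106)=384276336, p(107)=431149389, p(108)=483502844, p(109)=541946240, p(110)=607163746, p(111)=679903203, p(112)=761002156, p(113)=851376628, p(114)=952050665, p(115)=1064144451, p(116)=1188908248, p(117)=1327710076, p(118)=1482074143, p(119)=1653668665, p(120)=1844349560, p(121)=2056148051, p(122)=2291320912, p(123)=2552338241, p(124)=2841940500, p(125)=3163127352, p(126)=3519222692, p(127)=3913864295, p(128)=4351078600, p(129)=4835271870, p(130)=5371315400, p(131)=5964539504, p(132)=6620830889, p(133)=7346629512, p(134)=8149040695, p(135)=9035836076, p(136)=10015581680, p(137)=11097645016, p(138)=12292341831, p(139)=13610949895, p(140)=15065878135, p(141)=16670689208, p(142)=18440293320, p(143)=20390982757, p(144)=22540654445, p(145)=24908858009, p(146)=27517052599, p(147)=30388671978, p(148)=33549419497, p(149)=37027355200, p(150)=40853235313, p(151)=45060624582, p(152)=49686288421, p(153)=54770336324, p(154)=60356673280, p(155)=66493182097, p(156)=73232243759, p(157)=80630964769, p(158)=88751778802, p(159)=97662728555, p(160)=107438159466, p(161)=118159068427, p(162)=129913904637, p(163)=142798995930, p(164)=156919475295, p(165)=172389800255, p(166)=189334822579, p(167)=207890420102, p(168)=228204732751, p(169)=250438925115, p(170)=274768617130, p(171)=301384802048, p(172)=330495499613, p(173)=362326859895, p(174)=397125074750, p(175)=435157697830, p(176)=476715857290, p(177)=522115831195, p(178)=571701605655, p(179)=625846753120, p(180)=684957390936, p(181)=749474411781, p(182)=819876908323, p(183)=896684817527, p(184)=980462880430, p(185)=1071823774337, p(186)=1171432692373, p(187)=1280011042268, p(188)=1398341745571, p(189)=1527273599625, p(190)=1667727404093, p(191)=1820701100652, p(192)=1987276856363, p(193)=2168627105469.
Final step: p(194) = p(193) + p(192) - p(189) - p(187) + p(182) + p(179) - p(172) - p(168) + p(159) + p(154) - p(143) - p(137) + p(124) + p(117) - p(102) - p(94) + p(77) + p(68) - p(49) - p(39) + p(18) + p(7)
= 2168627105469 + 1987276856363 - 1527273599625 - 1280011042268 + 819876908323 + 625846753120 - 330495499613 - 228204732751 + 97662728555 + 60356673280 - 20390982757 - 11097645016 + 2841940500 + 1327710076 - 241265379 - 92669720 + 10619863 + 3087735 - 173525 - 31185 + 385 + 15
= 2366022741845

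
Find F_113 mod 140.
113

Matrix identity: Q^n = [[F_(n+1), F_n], [F_n, F_(n-1)]] with Q = [[1,1],[1,0]].
n = 113 = 1110001₂. Square-and-multiply, entries mod 140:
Q^1 = [[1,1],[1,0]]
Q^3 = (Q^1)²·Q = [[3,2],[2,1]]
Q^7 = (Q^3)²·Q = [[21,13],[13,8]]
Q^14 = (Q^7)² = [[50,97],[97,93]]
Q^28 = (Q^14)² = [[9,11],[11,138]]
Q^56 = (Q^28)² = [[62,77],[77,125]]
Q^113 = (Q^56)²·Q = [[92,113],[113,119]]
F_113 mod 140 = Q^113[0][1] = 113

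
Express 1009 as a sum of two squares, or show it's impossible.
15² + 28² (a=15, b=28)

Factorization: 1009 = 1009
By Fermat: n is sum of two squares iff every prime p ≡ 3 (mod 4) appears to even power.
All primes ≡ 3 (mod 4) appear to even power.
Search a = 0, 1, 2, … for 1009 - a² a perfect square: first hit at a = 15: 1009 - 225 = 784 = 28².
1009 = 15² + 28² = 225 + 784 ✓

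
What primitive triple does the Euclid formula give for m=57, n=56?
(113, 6384, 6385)

Euclid's formula: a = m² - n², b = 2mn, c = m² + n²
m = 57, n = 56
a = 57² - 56² = 3249 - 3136 = 113
b = 2 × 57 × 56 = 6384
c = 57² + 56² = 3249 + 3136 = 6385
Verification: 113² + 6384² = 12769 + 40755456 = 40768225 = 6385² ✓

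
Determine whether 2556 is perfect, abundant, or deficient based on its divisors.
abundant

Proper divisors of 2556: sum = 1 + 2 + 3 + 4 + 6 + 9 + 12 + 18 + ... + 426 + 639 + 852 + 1278 (17 divisors) = 3996
Since 3996 > 2556, 2556 is abundant.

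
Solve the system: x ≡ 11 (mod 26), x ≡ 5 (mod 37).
375

Using Chinese Remainder Theorem:
M = 26 × 37 = 962
M1 = 37, M2 = 26
y1 = 37^(-1) mod 26 = 19
y2 = 26^(-1) mod 37 = 10
x = (11×37×19 + 5×26×10) mod 962 = 375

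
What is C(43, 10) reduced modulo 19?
0

Using Lucas' theorem:
Write n=43 and k=10 in base 19:
n in base 19: [2, 5]
k in base 19: [0, 10]
C(43,10) mod 19 = ∏ C(n_i, k_i) mod 19
Digit binomials (mod 19): C(2,0) = 1; C(5,10) = 0 (k_i > n_i)
Product: 1 × 0 = 0 ≡ 0 (mod 19)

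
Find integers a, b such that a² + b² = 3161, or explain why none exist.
5² + 56² (a=5, b=56)

Factorization: 3161 = 29 × 109
By Fermat: n is sum of two squares iff every prime p ≡ 3 (mod 4) appears to even power.
All primes ≡ 3 (mod 4) appear to even power.
Search a = 0, 1, 2, … for 3161 - a² a perfect square: first hit at a = 5: 3161 - 25 = 3136 = 56².
3161 = 5² + 56² = 25 + 3136 ✓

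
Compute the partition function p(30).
5604

p(n) counts ways to write n as a sum of positive integers (order ignored).
Euler's pentagonal recurrence: p(k) = p(k-1) + p(k-2) - p(k-5) - p(k-7) + p(k-12) + p(k-15) - ... (offsets j(3j∓1)/2, signs ++--, p(0)=1, p(<0)=0).
DP table for k = 0..29: p(0)=1, p(1)=1, p(2)=2, p(3)=3, p(4)=5, p(5)=7, p(6)=11, p(7)=15, p(8)=22, p(9)=30, p(10)=42, p(11)=56, p(12)=77, p(13)=101, p(14)=135, p(15)=176, p(16)=231, p(17)=297, p(18)=385, p(19)=490, p(20)=627, p(21)=792, p(22)=1002, p(23)=1255, p(24)=1575, p(25)=1958, p(26)=2436, p(27)=3010, p(28)=3718, p(29)=4565.
Final step: p(30) = p(29) + p(28) - p(25) - p(23) + p(18) + p(15) - p(8) - p(4)
= 4565 + 3718 - 1958 - 1255 + 385 + 176 - 22 - 5
= 5604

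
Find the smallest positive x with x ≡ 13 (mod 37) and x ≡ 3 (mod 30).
753

Using Chinese Remainder Theorem:
M = 37 × 30 = 1110
M1 = 30, M2 = 37
y1 = 30^(-1) mod 37 = 21
y2 = 37^(-1) mod 30 = 13
x = (13×30×21 + 3×37×13) mod 1110 = 753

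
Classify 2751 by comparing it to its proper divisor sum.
deficient

Proper divisors of 2751: sum = 1 + 3 + 7 + 21 + 131 + 393 + 917 = 1473
Since 1473 < 2751, 2751 is deficient.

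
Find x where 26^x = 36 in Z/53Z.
16

Baby-step giant-step with step n = ⌈√53⌉ = 8.
Baby steps 26^j mod 53 (j:value) for j=0..7: 0:1, 1:26, 2:40, 3:33, 4:10, 5:48, 6:29, 7:12.
Giant-step multiplier: 26^(-8) ≡ 26^(52-8) = 26^44 ≡ 44 (mod 53).
Giant steps γ_i = 36·44^i mod 53: γ_0=36, γ_1=47, γ_2=1 (in table at j=0).
x = i·n + j = 2·8 + 0 = 16.
Check: 26^16 ≡ 36 (mod 53).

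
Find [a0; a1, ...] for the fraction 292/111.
[2; 1, 1, 1, 2, 2, 2, 2]

Euclidean algorithm steps:
292 = 2 × 111 + 70
111 = 1 × 70 + 41
70 = 1 × 41 + 29
41 = 1 × 29 + 12
29 = 2 × 12 + 5
12 = 2 × 5 + 2
5 = 2 × 2 + 1
2 = 2 × 1 + 0
Continued fraction: [2; 1, 1, 1, 2, 2, 2, 2]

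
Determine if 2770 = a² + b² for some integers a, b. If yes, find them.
13² + 51² (a=13, b=51)

Factorization: 2770 = 2 × 5 × 277
By Fermat: n is sum of two squares iff every prime p ≡ 3 (mod 4) appears to even power.
All primes ≡ 3 (mod 4) appear to even power.
Search a = 0, 1, 2, … for 2770 - a² a perfect square: first hit at a = 13: 2770 - 169 = 2601 = 51².
2770 = 13² + 51² = 169 + 2601 ✓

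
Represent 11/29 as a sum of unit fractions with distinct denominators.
1/3 + 1/22 + 1/1914

Greedy algorithm:
11/29: ceiling(29/11) = 3, use 1/3
4/87: ceiling(87/4) = 22, use 1/22
1/1914: ceiling(1914/1) = 1914, use 1/1914
Result: 11/29 = 1/3 + 1/22 + 1/1914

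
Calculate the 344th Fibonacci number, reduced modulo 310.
253

Matrix identity: Q^n = [[F_(n+1), F_n], [F_n, F_(n-1)]] with Q = [[1,1],[1,0]].
n = 344 = 101011000₂. Square-and-multiply, entries mod 310:
Q^1 = [[1,1],[1,0]]
Q^2 = (Q^1)² = [[2,1],[1,1]]
Q^5 = (Q^2)²·Q = [[8,5],[5,3]]
Q^10 = (Q^5)² = [[89,55],[55,34]]
Q^21 = (Q^10)²·Q = [[41,96],[96,255]]
Q^43 = (Q^21)²·Q = [[253,47],[47,206]]
Q^86 = (Q^43)² = [[188,183],[183,5]]
Q^172 = (Q^86)² = [[13,289],[289,34]]
Q^344 = (Q^172)² = [[300,253],[253,47]]
F_344 mod 310 = Q^344[0][1] = 253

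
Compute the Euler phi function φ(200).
80

200 = 2^3 × 5^2
φ(n) = n × ∏(1 - 1/p) for each prime p dividing n
φ(200) = 200 × (1 - 1/2) × (1 - 1/5) = 80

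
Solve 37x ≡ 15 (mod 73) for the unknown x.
x ≡ 30 (mod 73)

gcd(37, 73) = 1, which divides 15, so solutions exist.
Find 37^(-1) mod 73 by the extended Euclidean algorithm:
73 = 1 × 37 + 36  ⟹  36 = (1)·73 + (-1)·37
37 = 1 × 36 + 1  ⟹  1 = (-1)·73 + (2)·37
So (2)·37 ≡ 1 (mod 73), i.e. 37^(-1) ≡ 2 (mod 73).
x ≡ 2 × 15 = 30 ≡ 30 (mod 73).
Check: 37 × 30 = 1110 ≡ 15 (mod 73).
Unique solution: x ≡ 30 (mod 73)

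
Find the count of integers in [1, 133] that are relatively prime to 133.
108

133 = 7 × 19
φ(n) = n × ∏(1 - 1/p) for each prime p dividing n
φ(133) = 133 × (1 - 1/7) × (1 - 1/19) = 108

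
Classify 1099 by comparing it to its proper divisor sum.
deficient

Proper divisors of 1099: sum = 1 + 7 + 157 = 165
Since 165 < 1099, 1099 is deficient.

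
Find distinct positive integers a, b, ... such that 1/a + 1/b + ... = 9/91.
1/11 + 1/126 + 1/18018

Greedy algorithm:
9/91: ceiling(91/9) = 11, use 1/11
8/1001: ceiling(1001/8) = 126, use 1/126
1/18018: ceiling(18018/1) = 18018, use 1/18018
Result: 9/91 = 1/11 + 1/126 + 1/18018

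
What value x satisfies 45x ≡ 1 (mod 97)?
69

gcd(45, 97) = 1, so the inverse exists.
Extended Euclidean algorithm on (97, 45):
97 = 2 × 45 + 7  ⟹  7 = (1)·97 + (-2)·45
45 = 6 × 7 + 3  ⟹  3 = (-6)·97 + (13)·45
7 = 2 × 3 + 1  ⟹  1 = (13)·97 + (-28)·45
So (-28)·45 ≡ 1 (mod 97), i.e. 45^(-1) ≡ -28 ≡ 69 (mod 97).
Check: 45 × 69 = 3105 ≡ 1 (mod 97)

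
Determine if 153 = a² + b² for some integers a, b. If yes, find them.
3² + 12² (a=3, b=12)

Factorization: 153 = 3^2 × 17
By Fermat: n is sum of two squares iff every prime p ≡ 3 (mod 4) appears to even power.
All primes ≡ 3 (mod 4) appear to even power.
Search a = 0, 1, 2, … for 153 - a² a perfect square: first hit at a = 3: 153 - 9 = 144 = 12².
153 = 3² + 12² = 9 + 144 ✓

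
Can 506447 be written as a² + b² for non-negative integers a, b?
Not possible

Factorization: 506447 = 17 × 31^3
By Fermat: n is sum of two squares iff every prime p ≡ 3 (mod 4) appears to even power.
Prime(s) ≡ 3 (mod 4) with odd exponent: [(31, 3)]
Therefore 506447 cannot be expressed as a² + b².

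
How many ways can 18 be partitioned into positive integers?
385

p(n) counts ways to write n as a sum of positive integers (order ignored).
Euler's pentagonal recurrence: p(k) = p(k-1) + p(k-2) - p(k-5) - p(k-7) + p(k-12) + p(k-15) - ... (offsets j(3j∓1)/2, signs ++--, p(0)=1, p(<0)=0).
DP table for k = 0..17: p(0)=1, p(1)=1, p(2)=2, p(3)=3, p(4)=5, p(5)=7, p(6)=11, p(7)=15, p(8)=22, p(9)=30, p(10)=42, p(11)=56, p(12)=77, p(13)=101, p(14)=135, p(15)=176, p(16)=231, p(17)=297.
Final step: p(18) = p(17) + p(16) - p(13) - p(11) + p(6) + p(3)
= 297 + 231 - 101 - 56 + 11 + 3
= 385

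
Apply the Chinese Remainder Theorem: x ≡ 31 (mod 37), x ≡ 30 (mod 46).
1548

Using Chinese Remainder Theorem:
M = 37 × 46 = 1702
M1 = 46, M2 = 37
y1 = 46^(-1) mod 37 = 33
y2 = 37^(-1) mod 46 = 5
x = (31×46×33 + 30×37×5) mod 1702 = 1548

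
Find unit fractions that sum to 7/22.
1/4 + 1/15 + 1/660

Greedy algorithm:
7/22: ceiling(22/7) = 4, use 1/4
3/44: ceiling(44/3) = 15, use 1/15
1/660: ceiling(660/1) = 660, use 1/660
Result: 7/22 = 1/4 + 1/15 + 1/660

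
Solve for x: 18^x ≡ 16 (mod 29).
8

Baby-step giant-step with step n = ⌈√29⌉ = 6.
Baby steps 18^j mod 29 (j:value) for j=0..5: 0:1, 1:18, 2:5, 3:3, 4:25, 5:15.
Giant-step multiplier: 18^(-6) ≡ 18^(28-6) = 18^22 ≡ 13 (mod 29).
Giant steps γ_i = 16·13^i mod 29: γ_0=16, γ_1=5 (in table at j=2).
x = i·n + j = 1·6 + 2 = 8.
Check: 18^8 ≡ 16 (mod 29).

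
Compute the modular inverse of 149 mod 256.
189

gcd(149, 256) = 1, so the inverse exists.
Extended Euclidean algorithm on (256, 149):
256 = 1 × 149 + 107  ⟹  107 = (1)·256 + (-1)·149
149 = 1 × 107 + 42  ⟹  42 = (-1)·256 + (2)·149
107 = 2 × 42 + 23  ⟹  23 = (3)·256 + (-5)·149
42 = 1 × 23 + 19  ⟹  19 = (-4)·256 + (7)·149
23 = 1 × 19 + 4  ⟹  4 = (7)·256 + (-12)·149
19 = 4 × 4 + 3  ⟹  3 = (-32)·256 + (55)·149
4 = 1 × 3 + 1  ⟹  1 = (39)·256 + (-67)·149
So (-67)·149 ≡ 1 (mod 256), i.e. 149^(-1) ≡ -67 ≡ 189 (mod 256).
Check: 149 × 189 = 28161 ≡ 1 (mod 256)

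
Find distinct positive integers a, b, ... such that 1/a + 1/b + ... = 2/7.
1/4 + 1/28

Greedy algorithm:
2/7: ceiling(7/2) = 4, use 1/4
1/28: ceiling(28/1) = 28, use 1/28
Result: 2/7 = 1/4 + 1/28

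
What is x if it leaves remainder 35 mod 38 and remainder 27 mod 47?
1061

Using Chinese Remainder Theorem:
M = 38 × 47 = 1786
M1 = 47, M2 = 38
y1 = 47^(-1) mod 38 = 17
y2 = 38^(-1) mod 47 = 26
x = (35×47×17 + 27×38×26) mod 1786 = 1061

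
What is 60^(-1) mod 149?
77

gcd(60, 149) = 1, so the inverse exists.
Extended Euclidean algorithm on (149, 60):
149 = 2 × 60 + 29  ⟹  29 = (1)·149 + (-2)·60
60 = 2 × 29 + 2  ⟹  2 = (-2)·149 + (5)·60
29 = 14 × 2 + 1  ⟹  1 = (29)·149 + (-72)·60
So (-72)·60 ≡ 1 (mod 149), i.e. 60^(-1) ≡ -72 ≡ 77 (mod 149).
Check: 60 × 77 = 4620 ≡ 1 (mod 149)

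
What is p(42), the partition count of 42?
53174

p(n) counts ways to write n as a sum of positive integers (order ignored).
Euler's pentagonal recurrence: p(k) = p(k-1) + p(k-2) - p(k-5) - p(k-7) + p(k-12) + p(k-15) - ... (offsets j(3j∓1)/2, signs ++--, p(0)=1, p(<0)=0).
DP table for k = 0..41: p(0)=1, p(1)=1, p(2)=2, p(3)=3, p(4)=5, p(5)=7, p(6)=11, p(7)=15, p(8)=22, p(9)=30, p(10)=42, p(11)=56, p(12)=77, p(13)=101, p(14)=135, p(15)=176, p(16)=231, p(17)=297, p(18)=385, p(19)=490, p(20)=627, p(21)=792, p(22)=1002, p(23)=1255, p(24)=1575, p(25)=1958, p(26)=2436, p(27)=3010, p(28)=3718, p(29)=4565, p(30)=5604, p(31)=6842, p(32)=8349, p(33)=10143, p(34)=12310, p(35)=14883, p(36)=17977, p(37)=21637, p(38)=26015, p(39)=31185, p(40)=37338, p(41)=44583.
Final step: p(42) = p(41) + p(40) - p(37) - p(35) + p(30) + p(27) - p(20) - p(16) + p(7) + p(2)
= 44583 + 37338 - 21637 - 14883 + 5604 + 3010 - 627 - 231 + 15 + 2
= 53174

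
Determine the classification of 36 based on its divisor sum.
abundant

Proper divisors of 36: sum = 1 + 2 + 3 + 4 + 6 + 9 + 12 + 18 = 55
Since 55 > 36, 36 is abundant.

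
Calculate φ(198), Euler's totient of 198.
60

198 = 2 × 3^2 × 11
φ(n) = n × ∏(1 - 1/p) for each prime p dividing n
φ(198) = 198 × (1 - 1/2) × (1 - 1/3) × (1 - 1/11) = 60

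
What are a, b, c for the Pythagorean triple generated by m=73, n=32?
(4305, 4672, 6353)

Euclid's formula: a = m² - n², b = 2mn, c = m² + n²
m = 73, n = 32
a = 73² - 32² = 5329 - 1024 = 4305
b = 2 × 73 × 32 = 4672
c = 73² + 32² = 5329 + 1024 = 6353
Verification: 4305² + 4672² = 18533025 + 21827584 = 40360609 = 6353² ✓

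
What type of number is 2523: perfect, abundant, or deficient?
deficient

Proper divisors of 2523: sum = 1 + 3 + 29 + 87 + 841 = 961
Since 961 < 2523, 2523 is deficient.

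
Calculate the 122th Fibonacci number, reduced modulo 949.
809

Matrix identity: Q^n = [[F_(n+1), F_n], [F_n, F_(n-1)]] with Q = [[1,1],[1,0]].
n = 122 = 1111010₂. Square-and-multiply, entries mod 949:
Q^1 = [[1,1],[1,0]]
Q^3 = (Q^1)²·Q = [[3,2],[2,1]]
Q^7 = (Q^3)²·Q = [[21,13],[13,8]]
Q^15 = (Q^7)²·Q = [[38,610],[610,377]]
Q^30 = (Q^15)² = [[587,716],[716,820]]
Q^61 = (Q^30)²·Q = [[801,278],[278,523]]
Q^122 = (Q^61)² = [[492,809],[809,632]]
F_122 mod 949 = Q^122[0][1] = 809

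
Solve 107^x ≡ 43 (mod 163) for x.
122

Baby-step giant-step with step n = ⌈√163⌉ = 13.
Baby steps 107^j mod 163 (j:value) for j=0..12: 0:1, 1:107, 2:39, 3:98, 4:54, 5:73, 6:150, 7:76, 8:145, 9:30, 10:113, 11:29, 12:6.
Giant-step multiplier: 107^(-13) ≡ 107^(162-13) = 107^149 ≡ 114 (mod 163).
Giant steps γ_i = 43·114^i mod 163: γ_0=43, γ_1=12, γ_2=64, γ_3=124, γ_4=118, γ_5=86, γ_6=24, γ_7=128, γ_8=85, γ_9=73 (in table at j=5).
x = i·n + j = 9·13 + 5 = 122.
Check: 107^122 ≡ 43 (mod 163).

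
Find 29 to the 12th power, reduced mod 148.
1

Repeated squaring. Binary of 12 = 1100.
29^1 ≡ 29 (mod 148); 29^2 ≡ 101 (mod 148); 29^4 ≡ 137 (mod 148); 29^8 ≡ 121 (mod 148)
29^12 = 29^4 × 29^8 ≡ 1 (mod 148)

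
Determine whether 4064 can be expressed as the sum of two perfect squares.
Not possible

Factorization: 4064 = 2^5 × 127
By Fermat: n is sum of two squares iff every prime p ≡ 3 (mod 4) appears to even power.
Prime(s) ≡ 3 (mod 4) with odd exponent: [(127, 1)]
Therefore 4064 cannot be expressed as a² + b².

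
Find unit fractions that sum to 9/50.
1/6 + 1/75

Greedy algorithm:
9/50: ceiling(50/9) = 6, use 1/6
1/75: ceiling(75/1) = 75, use 1/75
Result: 9/50 = 1/6 + 1/75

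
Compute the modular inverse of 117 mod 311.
210

gcd(117, 311) = 1, so the inverse exists.
Extended Euclidean algorithm on (311, 117):
311 = 2 × 117 + 77  ⟹  77 = (1)·311 + (-2)·117
117 = 1 × 77 + 40  ⟹  40 = (-1)·311 + (3)·117
77 = 1 × 40 + 37  ⟹  37 = (2)·311 + (-5)·117
40 = 1 × 37 + 3  ⟹  3 = (-3)·311 + (8)·117
37 = 12 × 3 + 1  ⟹  1 = (38)·311 + (-101)·117
So (-101)·117 ≡ 1 (mod 311), i.e. 117^(-1) ≡ -101 ≡ 210 (mod 311).
Check: 117 × 210 = 24570 ≡ 1 (mod 311)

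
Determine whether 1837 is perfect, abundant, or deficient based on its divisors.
deficient

Proper divisors of 1837: sum = 1 + 11 + 167 = 179
Since 179 < 1837, 1837 is deficient.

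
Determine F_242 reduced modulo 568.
313

Matrix identity: Q^n = [[F_(n+1), F_n], [F_n, F_(n-1)]] with Q = [[1,1],[1,0]].
n = 242 = 11110010₂. Square-and-multiply, entries mod 568:
Q^1 = [[1,1],[1,0]]
Q^3 = (Q^1)²·Q = [[3,2],[2,1]]
Q^7 = (Q^3)²·Q = [[21,13],[13,8]]
Q^15 = (Q^7)²·Q = [[419,42],[42,377]]
Q^30 = (Q^15)² = [[109,488],[488,189]]
Q^60 = (Q^30)² = [[105,16],[16,89]]
Q^121 = (Q^60)²·Q = [[185,489],[489,264]]
Q^242 = (Q^121)² = [[138,313],[313,393]]
F_242 mod 568 = Q^242[0][1] = 313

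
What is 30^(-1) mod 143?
62

gcd(30, 143) = 1, so the inverse exists.
Extended Euclidean algorithm on (143, 30):
143 = 4 × 30 + 23  ⟹  23 = (1)·143 + (-4)·30
30 = 1 × 23 + 7  ⟹  7 = (-1)·143 + (5)·30
23 = 3 × 7 + 2  ⟹  2 = (4)·143 + (-19)·30
7 = 3 × 2 + 1  ⟹  1 = (-13)·143 + (62)·30
So (62)·30 ≡ 1 (mod 143), i.e. 30^(-1) ≡ 62 (mod 143).
Check: 30 × 62 = 1860 ≡ 1 (mod 143)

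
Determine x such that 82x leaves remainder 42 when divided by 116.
x ≡ 9 (mod 58)

gcd(82, 116) = 2, which divides 42, so solutions exist.
Divide through by 2: 41x ≡ 21 (mod 58).
Find 41^(-1) mod 58 by the extended Euclidean algorithm:
58 = 1 × 41 + 17  ⟹  17 = (1)·58 + (-1)·41
41 = 2 × 17 + 7  ⟹  7 = (-2)·58 + (3)·41
17 = 2 × 7 + 3  ⟹  3 = (5)·58 + (-7)·41
7 = 2 × 3 + 1  ⟹  1 = (-12)·58 + (17)·41
So (17)·41 ≡ 1 (mod 58), i.e. 41^(-1) ≡ 17 (mod 58).
x ≡ 17 × 21 = 357 ≡ 9 (mod 58).
Check: 82 × 9 = 738 ≡ 42 (mod 116).
x ≡ 9 (mod 58), giving 2 solutions mod 116.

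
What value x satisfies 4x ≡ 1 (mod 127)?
32

gcd(4, 127) = 1, so the inverse exists.
Extended Euclidean algorithm on (127, 4):
127 = 31 × 4 + 3  ⟹  3 = (1)·127 + (-31)·4
4 = 1 × 3 + 1  ⟹  1 = (-1)·127 + (32)·4
So (32)·4 ≡ 1 (mod 127), i.e. 4^(-1) ≡ 32 (mod 127).
Check: 4 × 32 = 128 ≡ 1 (mod 127)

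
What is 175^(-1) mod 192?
79

gcd(175, 192) = 1, so the inverse exists.
Extended Euclidean algorithm on (192, 175):
192 = 1 × 175 + 17  ⟹  17 = (1)·192 + (-1)·175
175 = 10 × 17 + 5  ⟹  5 = (-10)·192 + (11)·175
17 = 3 × 5 + 2  ⟹  2 = (31)·192 + (-34)·175
5 = 2 × 2 + 1  ⟹  1 = (-72)·192 + (79)·175
So (79)·175 ≡ 1 (mod 192), i.e. 175^(-1) ≡ 79 (mod 192).
Check: 175 × 79 = 13825 ≡ 1 (mod 192)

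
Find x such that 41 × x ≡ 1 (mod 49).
6

gcd(41, 49) = 1, so the inverse exists.
Extended Euclidean algorithm on (49, 41):
49 = 1 × 41 + 8  ⟹  8 = (1)·49 + (-1)·41
41 = 5 × 8 + 1  ⟹  1 = (-5)·49 + (6)·41
So (6)·41 ≡ 1 (mod 49), i.e. 41^(-1) ≡ 6 (mod 49).
Check: 41 × 6 = 246 ≡ 1 (mod 49)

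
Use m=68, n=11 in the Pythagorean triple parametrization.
(4503, 1496, 4745)

Euclid's formula: a = m² - n², b = 2mn, c = m² + n²
m = 68, n = 11
a = 68² - 11² = 4624 - 121 = 4503
b = 2 × 68 × 11 = 1496
c = 68² + 11² = 4624 + 121 = 4745
Verification: 4503² + 1496² = 20277009 + 2238016 = 22515025 = 4745² ✓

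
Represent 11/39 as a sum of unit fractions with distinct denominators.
1/4 + 1/32 + 1/1248

Greedy algorithm:
11/39: ceiling(39/11) = 4, use 1/4
5/156: ceiling(156/5) = 32, use 1/32
1/1248: ceiling(1248/1) = 1248, use 1/1248
Result: 11/39 = 1/4 + 1/32 + 1/1248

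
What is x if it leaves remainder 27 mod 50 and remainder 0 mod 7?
77

Using Chinese Remainder Theorem:
M = 50 × 7 = 350
M1 = 7, M2 = 50
y1 = 7^(-1) mod 50 = 43
y2 = 50^(-1) mod 7 = 1
x = (27×7×43 + 0×50×1) mod 350 = 77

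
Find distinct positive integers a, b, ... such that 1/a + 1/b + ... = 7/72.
1/11 + 1/159 + 1/41976

Greedy algorithm:
7/72: ceiling(72/7) = 11, use 1/11
5/792: ceiling(792/5) = 159, use 1/159
1/41976: ceiling(41976/1) = 41976, use 1/41976
Result: 7/72 = 1/11 + 1/159 + 1/41976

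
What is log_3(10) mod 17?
3

Baby-step giant-step with step n = ⌈√17⌉ = 5.
Baby steps 3^j mod 17 (j:value) for j=0..4: 0:1, 1:3, 2:9, 3:10, 4:13.
h = 10 is already in the table at j=3, so x = 3.
Check: 3^3 ≡ 10 (mod 17).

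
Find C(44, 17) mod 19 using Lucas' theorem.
0

Using Lucas' theorem:
Write n=44 and k=17 in base 19:
n in base 19: [2, 6]
k in base 19: [0, 17]
C(44,17) mod 19 = ∏ C(n_i, k_i) mod 19
Digit binomials (mod 19): C(2,0) = 1; C(6,17) = 0 (k_i > n_i)
Product: 1 × 0 = 0 ≡ 0 (mod 19)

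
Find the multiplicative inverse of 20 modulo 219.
11

gcd(20, 219) = 1, so the inverse exists.
Extended Euclidean algorithm on (219, 20):
219 = 10 × 20 + 19  ⟹  19 = (1)·219 + (-10)·20
20 = 1 × 19 + 1  ⟹  1 = (-1)·219 + (11)·20
So (11)·20 ≡ 1 (mod 219), i.e. 20^(-1) ≡ 11 (mod 219).
Check: 20 × 11 = 220 ≡ 1 (mod 219)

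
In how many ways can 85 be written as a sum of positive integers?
30167357

p(n) counts ways to write n as a sum of positive integers (order ignored).
Euler's pentagonal recurrence: p(k) = p(k-1) + p(k-2) - p(k-5) - p(k-7) + p(k-12) + p(k-15) - ... (offsets j(3j∓1)/2, signs ++--, p(0)=1, p(<0)=0).
DP table for k = 0..84: p(0)=1, p(1)=1, p(2)=2, p(3)=3, p(4)=5, p(5)=7, p(6)=11, p(7)=15, p(8)=22, p(9)=30, p(10)=42, p(11)=56, p(12)=77, p(13)=101, p(14)=135, p(15)=176, p(16)=231, p(17)=297, p(18)=385, p(19)=490, p(20)=627, p(21)=792, p(22)=1002, p(23)=1255, p(24)=1575, p(25)=1958, p(26)=2436, p(27)=3010, p(28)=3718, p(29)=4565, p(30)=5604, p(31)=6842, p(32)=8349, p(33)=10143, p(34)=12310, p(35)=14883, p(36)=17977, p(37)=21637, p(38)=26015, p(39)=31185, p(40)=37338, p(41)=44583, p(42)=53174, p(43)=63261, p(44)=75175, p(45)=89134, p(46)=105558, p(47)=124754, p(48)=147273, p(49)=173525, p(50)=204226, p(51)=239943, p(52)=281589, p(53)=329931, p(54)=386155, p(55)=451276, p(56)=526823, p(57)=614154, p(58)=715220, p(59)=831820, p(60)=966467, p(61)=1121505, p(62)=1300156, p(63)=1505499, p(64)=1741630, p(65)=2012558, p(66)=2323520, p(67)=2679689, p(68)=3087735, p(69)=3554345, p(70)=4087968, p(71)=4697205, p(72)=5392783, p(73)=6185689, p(74)=7089500, p(75)=8118264, p(76)=9289091, p(77)=10619863, p(78)=12132164, p(79)=13848650, p(80)=15796476, p(81)=18004327, p(82)=20506255, p(83)=23338469, p(84)=26543660.
Final step: p(85) = p(84) + p(83) - p(80) - p(78) + p(73) + p(70) - p(63) - p(59) + p(50) + p(45) - p(34) - p(28) + p(15) + p(8)
= 26543660 + 23338469 - 15796476 - 12132164 + 6185689 + 4087968 - 1505499 - 831820 + 204226 + 89134 - 12310 - 3718 + 176 + 22
= 30167357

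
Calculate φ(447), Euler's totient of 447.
296

447 = 3 × 149
φ(n) = n × ∏(1 - 1/p) for each prime p dividing n
φ(447) = 447 × (1 - 1/3) × (1 - 1/149) = 296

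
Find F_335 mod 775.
315

Matrix identity: Q^n = [[F_(n+1), F_n], [F_n, F_(n-1)]] with Q = [[1,1],[1,0]].
n = 335 = 101001111₂. Square-and-multiply, entries mod 775:
Q^1 = [[1,1],[1,0]]
Q^2 = (Q^1)² = [[2,1],[1,1]]
Q^5 = (Q^2)²·Q = [[8,5],[5,3]]
Q^10 = (Q^5)² = [[89,55],[55,34]]
Q^20 = (Q^10)² = [[96,565],[565,306]]
Q^41 = (Q^20)²·Q = [[671,616],[616,55]]
Q^83 = (Q^41)²·Q = [[488,447],[447,41]]
Q^167 = (Q^83)²·Q = [[166,78],[78,88]]
Q^335 = (Q^167)²·Q = [[752,315],[315,437]]
F_335 mod 775 = Q^335[0][1] = 315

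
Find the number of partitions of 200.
3972999029388

p(n) counts ways to write n as a sum of positive integers (order ignored).
Euler's pentagonal recurrence: p(k) = p(k-1) + p(k-2) - p(k-5) - p(k-7) + p(k-12) + p(k-15) - ... (offsets j(3j∓1)/2, signs ++--, p(0)=1, p(<0)=0).
DP table for k = 0..199: p(0)=1, p(1)=1, p(2)=2, p(3)=3, p(4)=5, p(5)=7, p(6)=11, p(7)=15, p(8)=22, p(9)=30, p(10)=42, p(11)=56, p(12)=77, p(13)=101, p(14)=135, p(15)=176, p(16)=231, p(17)=297, p(18)=385, p(19)=490, p(20)=627, p(21)=792, p(22)=1002, p(23)=1255, p(24)=1575, p(25)=1958, p(26)=2436, p(27)=3010, p(28)=3718, p(29)=4565, p(30)=5604, p(31)=6842, p(32)=8349, p(33)=10143, p(34)=12310, p(35)=14883, p(36)=17977, p(37)=21637, p(38)=26015, p(39)=31185, p(40)=37338, p(41)=44583, p(42)=53174, p(43)=63261, p(44)=75175, p(45)=89134, p(46)=105558, p(47)=124754, p(48)=147273, p(49)=173525, p(50)=204226, p(51)=239943, p(52)=281589, p(53)=329931, p(54)=386155, p(55)=451276, p(56)=526823, p(57)=614154, p(58)=715220, p(59)=831820, p(60)=966467, p(61)=1121505, p(62)=1300156, p(63)=1505499, p(64)=1741630, p(65)=2012558, p(66)=2323520, p(67)=2679689, p(68)=3087735, p(69)=3554345, p(70)=4087968, p(71)=4697205, p(72)=5392783, p(73)=6185689, p(74)=7089500, p(75)=8118264, p(76)=9289091, p(77)=10619863, p(78)=12132164, p(79)=13848650, p(80)=15796476, p(81)=18004327, p(82)=20506255, p(83)=23338469, p(84)=26543660, p(85)=30167357, p(86)=34262962, p(87)=38887673, p(88)=44108109, p(89)=49995925, p(90)=56634173, p(91)=64112359, p(92)=72533807, p(93)=82010177, p(94)=92669720, p(95)=104651419, p(96)=118114304, p(97)=133230930, p(98)=150198136, p(99)=169229875, p(100)=190569292, p(101)=214481126, p(102)=241265379, p(103)=271248950, p(104)=304801365, p(105)=342325709, p(106)=384276336, p(107)=431149389, p(108)=483502844, p(109)=541946240, p(110)=607163746, p(111)=679903203, p(112)=761002156, p(113)=851376628, p(114)=952050665, p(115)=1064144451, p(116)=1188908248, p(117)=1327710076, p(118)=1482074143, p(119)=1653668665, p(120)=1844349560, p(121)=2056148051, p(122)=2291320912, p(123)=2552338241, p(124)=2841940500, p(125)=3163127352, p(126)=3519222692, p(127)=3913864295, p(128)=4351078600, p(129)=4835271870, p(130)=5371315400, p(131)=5964539504, p(132)=6620830889, p(133)=7346629512, p(134)=8149040695, p(135)=9035836076, p(136)=10015581680, p(137)=11097645016, p(138)=12292341831, p(139)=13610949895, p(140)=15065878135, p(141)=16670689208, p(142)=18440293320, p(143)=20390982757, p(144)=22540654445, p(145)=24908858009, p(146)=27517052599, p(147)=30388671978, p(148)=33549419497, p(149)=37027355200, p(150)=40853235313, p(151)=45060624582, p(152)=49686288421, p(153)=54770336324, p(154)=60356673280, p(155)=66493182097, p(156)=73232243759, p(157)=80630964769, p(158)=88751778802, p(159)=97662728555, p(160)=107438159466, p(161)=118159068427, p(162)=129913904637, p(163)=142798995930, p(164)=156919475295, p(165)=172389800255, p(166)=189334822579, p(167)=207890420102, p(168)=228204732751, p(169)=250438925115, p(170)=274768617130, p(171)=301384802048, p(172)=330495499613, p(173)=362326859895, p(174)=397125074750, p(175)=435157697830, p(176)=476715857290, p(177)=522115831195, p(178)=571701605655, p(179)=625846753120, p(180)=684957390936, p(181)=749474411781, p(182)=819876908323, p(183)=896684817527, p(184)=980462880430, p(185)=1071823774337, p(186)=1171432692373, p(187)=1280011042268, p(188)=1398341745571, p(189)=1527273599625, p(190)=1667727404093, p(191)=1820701100652, p(192)=1987276856363, p(193)=2168627105469, p(194)=2366022741845, p(195)=2580840212973, p(196)=2814570987591, p(197)=3068829878530, p(198)=3345365983698, p(199)=3646072432125.
Final step: p(200) = p(199) + p(198) - p(195) - p(193) + p(188) + p(185) - p(178) - p(174) + p(165) + p(160) - p(149) - p(143) + p(130) + p(123) - p(108) - p(100) + p(83) + p(74) - p(55) - p(45) + p(24) + p(13)
= 3646072432125 + 3345365983698 - 2580840212973 - 2168627105469 + 1398341745571 + 1071823774337 - 571701605655 - 397125074750 + 172389800255 + 107438159466 - 37027355200 - 20390982757 + 5371315400 + 2552338241 - 483502844 - 190569292 + 23338469 + 7089500 - 451276 - 89134 + 1575 + 101
= 3972999029388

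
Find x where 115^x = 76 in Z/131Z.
123

Baby-step giant-step with step n = ⌈√131⌉ = 12.
Baby steps 115^j mod 131 (j:value) for j=0..11: 0:1, 1:115, 2:125, 3:96, 4:36, 5:79, 6:46, 7:50, 8:117, 9:93, 10:84, 11:97.
Giant-step multiplier: 115^(-12) ≡ 115^(130-12) = 115^118 ≡ 59 (mod 131).
Giant steps γ_i = 76·59^i mod 131: γ_0=76, γ_1=30, γ_2=67, γ_3=23, γ_4=47, γ_5=22, γ_6=119, γ_7=78, γ_8=17, γ_9=86, γ_10=96 (in table at j=3).
x = i·n + j = 10·12 + 3 = 123.
Check: 115^123 ≡ 76 (mod 131).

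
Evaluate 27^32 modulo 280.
1

Repeated squaring. Binary of 32 = 100000.
27^1 ≡ 27 (mod 280); 27^2 ≡ 169 (mod 280); 27^4 ≡ 1 (mod 280); 27^8 ≡ 1 (mod 280); 27^16 ≡ 1 (mod 280); 27^32 ≡ 1 (mod 280)
27^32 = 27^32 ≡ 1 (mod 280)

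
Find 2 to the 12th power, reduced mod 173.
117

Repeated squaring. Binary of 12 = 1100.
2^1 ≡ 2 (mod 173); 2^2 ≡ 4 (mod 173); 2^4 ≡ 16 (mod 173); 2^8 ≡ 83 (mod 173)
2^12 = 2^4 × 2^8 ≡ 117 (mod 173)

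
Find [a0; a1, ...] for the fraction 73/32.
[2; 3, 1, 1, 4]

Euclidean algorithm steps:
73 = 2 × 32 + 9
32 = 3 × 9 + 5
9 = 1 × 5 + 4
5 = 1 × 4 + 1
4 = 4 × 1 + 0
Continued fraction: [2; 3, 1, 1, 4]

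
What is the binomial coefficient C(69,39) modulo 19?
17

Using Lucas' theorem:
Write n=69 and k=39 in base 19:
n in base 19: [3, 12]
k in base 19: [2, 1]
C(69,39) mod 19 = ∏ C(n_i, k_i) mod 19
Digit binomials (mod 19): C(3,2) = 3; C(12,1) = 12
Product: 3 × 12 = 36 ≡ 17 (mod 19)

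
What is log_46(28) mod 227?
224

Baby-step giant-step with step n = ⌈√227⌉ = 16.
Baby steps 46^j mod 227 (j:value) for j=0..15: 0:1, 1:46, 2:73, 3:180, 4:108, 5:201, 6:166, 7:145, 8:87, 9:143, 10:222, 11:224, 12:89, 13:8, 14:141, 15:130.
Giant-step multiplier: 46^(-16) ≡ 46^(226-16) = 46^210 ≡ 195 (mod 227).
Giant steps γ_i = 28·195^i mod 227: γ_0=28, γ_1=12, γ_2=70, γ_3=30, γ_4=175, γ_5=75, γ_6=97, γ_7=74, γ_8=129, γ_9=185, γ_10=209, γ_11=122, γ_12=182, γ_13=78, γ_14=1 (in table at j=0).
x = i·n + j = 14·16 + 0 = 224.
Check: 46^224 ≡ 28 (mod 227).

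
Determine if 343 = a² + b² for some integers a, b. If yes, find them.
Not possible

Factorization: 343 = 7^3
By Fermat: n is sum of two squares iff every prime p ≡ 3 (mod 4) appears to even power.
Prime(s) ≡ 3 (mod 4) with odd exponent: [(7, 3)]
Therefore 343 cannot be expressed as a² + b².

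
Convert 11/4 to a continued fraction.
[2; 1, 3]

Euclidean algorithm steps:
11 = 2 × 4 + 3
4 = 1 × 3 + 1
3 = 3 × 1 + 0
Continued fraction: [2; 1, 3]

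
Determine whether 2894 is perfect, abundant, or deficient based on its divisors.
deficient

Proper divisors of 2894: sum = 1 + 2 + 1447 = 1450
Since 1450 < 2894, 2894 is deficient.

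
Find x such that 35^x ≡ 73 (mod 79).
56

Baby-step giant-step with step n = ⌈√79⌉ = 9.
Baby steps 35^j mod 79 (j:value) for j=0..8: 0:1, 1:35, 2:40, 3:57, 4:20, 5:68, 6:10, 7:34, 8:5.
Giant-step multiplier: 35^(-9) ≡ 35^(78-9) = 35^69 ≡ 14 (mod 79).
Giant steps γ_i = 73·14^i mod 79: γ_0=73, γ_1=74, γ_2=9, γ_3=47, γ_4=26, γ_5=48, γ_6=40 (in table at j=2).
x = i·n + j = 6·9 + 2 = 56.
Check: 35^56 ≡ 73 (mod 79).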